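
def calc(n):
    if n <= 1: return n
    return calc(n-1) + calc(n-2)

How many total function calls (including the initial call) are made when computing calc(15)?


Let C(n) = total calls for calc(n)
C(0) = 1, C(1) = 1
C(2) = 1 + C(1) + C(0) = 1 + 1 + 1 = 3
C(3) = 1 + C(2) + C(1) = 1 + 3 + 1 = 5
C(4) = 1 + C(3) + C(2) = 1 + 5 + 3 = 9
C(5) = 1 + C(4) + C(3) = 1 + 9 + 5 = 15
C(6) = 1 + C(5) + C(4) = 1 + 15 + 9 = 25
C(7) = 1 + C(6) + C(5) = 1 + 25 + 15 = 41
C(8) = 1 + C(7) + C(6) = 1 + 41 + 25 = 67
C(9) = 1 + C(8) + C(7) = 1 + 67 + 41 = 109
C(10) = 1 + C(9) + C(8) = 1 + 109 + 67 = 177
C(11) = 1 + C(10) + C(9) = 1 + 177 + 109 = 287
C(12) = 1 + C(11) + C(10) = 1 + 287 + 177 = 465
C(13) = 1 + C(12) + C(11) = 1 + 465 + 287 = 753
C(14) = 1 + C(13) + C(12) = 1 + 753 + 465 = 1219
C(15) = 1 + C(14) + C(13) = 1 + 1219 + 753 = 1973

1973


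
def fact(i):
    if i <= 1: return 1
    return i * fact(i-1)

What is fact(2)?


fact(2)
= 2 * fact(1)
= 2 * 1
= 2

2


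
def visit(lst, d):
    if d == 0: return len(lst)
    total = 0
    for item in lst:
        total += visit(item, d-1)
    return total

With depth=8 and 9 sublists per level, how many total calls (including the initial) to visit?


At depth 0 (root): 1 call
At depth 1: each of 1 parents calls visit on 9 children = 9 calls
At depth 2: each of 9 parents calls visit on 9 children = 81 calls
At depth 3: each of 81 parents calls visit on 9 children = 729 calls
At depth 4: each of 729 parents calls visit on 9 children = 6561 calls
At depth 5: each of 6561 parents calls visit on 9 children = 59049 calls
At depth 6: each of 59049 parents calls visit on 9 children = 531441 calls
At depth 7: each of 531441 parents calls visit on 9 children = 4782969 calls
At depth 8: each of 4782969 parents calls visit on 9 children = 43046721 calls
Total: 1 + 9 + 81 + 729 + 6561 + 59049 + 531441 + 4782969 + 43046721 = 48427561

48427561


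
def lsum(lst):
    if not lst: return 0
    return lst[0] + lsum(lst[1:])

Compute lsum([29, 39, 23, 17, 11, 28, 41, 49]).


lsum([29, 39, 23, 17, 11, 28, 41, 49]) = 29 + lsum([39, 23, 17, 11, 28, 41, 49])
lsum([39, 23, 17, 11, 28, 41, 49]) = 39 + lsum([23, 17, 11, 28, 41, 49])
lsum([23, 17, 11, 28, 41, 49]) = 23 + lsum([17, 11, 28, 41, 49])
lsum([17, 11, 28, 41, 49]) = 17 + lsum([11, 28, 41, 49])
lsum([11, 28, 41, 49]) = 11 + lsum([28, 41, 49])
lsum([28, 41, 49]) = 28 + lsum([41, 49])
lsum([41, 49]) = 41 + lsum([49])
lsum([49]) = 49 + lsum([])
lsum([]) = 0  (base case)
Total: 29 + 39 + 23 + 17 + 11 + 28 + 41 + 49 + 0 = 237

237


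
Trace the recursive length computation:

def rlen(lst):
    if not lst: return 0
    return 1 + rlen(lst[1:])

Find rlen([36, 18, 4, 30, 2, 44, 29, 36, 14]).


rlen([36, 18, 4, 30, 2, 44, 29, 36, 14]) = 1 + rlen([18, 4, 30, 2, 44, 29, 36, 14])
rlen([18, 4, 30, 2, 44, 29, 36, 14]) = 1 + rlen([4, 30, 2, 44, 29, 36, 14])
rlen([4, 30, 2, 44, 29, 36, 14]) = 1 + rlen([30, 2, 44, 29, 36, 14])
rlen([30, 2, 44, 29, 36, 14]) = 1 + rlen([2, 44, 29, 36, 14])
rlen([2, 44, 29, 36, 14]) = 1 + rlen([44, 29, 36, 14])
rlen([44, 29, 36, 14]) = 1 + rlen([29, 36, 14])
rlen([29, 36, 14]) = 1 + rlen([36, 14])
rlen([36, 14]) = 1 + rlen([14])
rlen([14]) = 1 + rlen([])
rlen([]) = 0  (base case)
Unwinding: 1 + 1 + 1 + 1 + 1 + 1 + 1 + 1 + 1 + 0 = 9

9


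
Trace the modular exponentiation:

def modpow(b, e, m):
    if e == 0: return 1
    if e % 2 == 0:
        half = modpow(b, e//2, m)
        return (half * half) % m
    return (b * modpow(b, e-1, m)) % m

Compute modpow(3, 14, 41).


modpow(3, 14, 41): e is even, compute modpow(3, 7, 41)
  modpow(3, 7, 41): e is odd, compute modpow(3, 6, 41)
    modpow(3, 6, 41): e is even, compute modpow(3, 3, 41)
      modpow(3, 3, 41): e is odd, compute modpow(3, 2, 41)
        modpow(3, 2, 41): e is even, compute modpow(3, 1, 41)
          modpow(3, 1, 41): e is odd, compute modpow(3, 0, 41)
          modpow(3, 0, 41) = 1
          (3 * 1) % 41 = 3
        half=3, (3*3) % 41 = 9
      (3 * 9) % 41 = 27
    half=27, (27*27) % 41 = 32
  (3 * 32) % 41 = 14
half=14, (14*14) % 41 = 32

32


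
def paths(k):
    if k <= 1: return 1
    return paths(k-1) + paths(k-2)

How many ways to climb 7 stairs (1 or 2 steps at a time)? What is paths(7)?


Building up from base cases:
paths(0) = 1
paths(1) = 1
paths(2) = paths(1) + paths(0) = 1 + 1 = 2
paths(3) = paths(2) + paths(1) = 2 + 1 = 3
paths(4) = paths(3) + paths(2) = 3 + 2 = 5
paths(5) = paths(4) + paths(3) = 5 + 3 = 8
paths(6) = paths(5) + paths(4) = 8 + 5 = 13
paths(7) = paths(6) + paths(5) = 13 + 8 = 21

21


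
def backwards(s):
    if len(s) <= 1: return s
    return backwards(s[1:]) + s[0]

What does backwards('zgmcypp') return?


backwards('zgmcypp') = backwards('gmcypp') + 'z'
backwards('gmcypp') = backwards('mcypp') + 'g'
backwards('mcypp') = backwards('cypp') + 'm'
backwards('cypp') = backwards('ypp') + 'c'
backwards('ypp') = backwards('pp') + 'y'
backwards('pp') = backwards('p') + 'p'
backwards('p') = 'p'  (base case)
Concatenating: 'p' + 'p' + 'y' + 'c' + 'm' + 'g' + 'z' = 'ppycmgz'

ppycmgz


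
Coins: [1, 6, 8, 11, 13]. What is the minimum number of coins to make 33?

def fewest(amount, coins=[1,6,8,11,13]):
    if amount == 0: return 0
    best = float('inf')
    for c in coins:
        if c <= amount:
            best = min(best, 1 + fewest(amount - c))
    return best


Building up with DP:
fewest(0) = 0
fewest(1) = min(1+fewest(0)=1+0=1) = 1
fewest(2) = min(1+fewest(1)=1+1=2) = 2
fewest(3) = min(1+fewest(2)=1+2=3) = 3
fewest(4) = min(1+fewest(3)=1+3=4) = 4
fewest(5) = min(1+fewest(4)=1+4=5) = 5
fewest(6) = min(1+fewest(5)=1+5=6, 1+fewest(0)=1+0=1) = 1
fewest(7) = min(1+fewest(6)=1+1=2, 1+fewest(1)=1+1=2) = 2
fewest(8) = min(1+fewest(7)=1+2=3, 1+fewest(2)=1+2=3, 1+fewest(0)=1+0=1) = 1
fewest(9) = min(1+fewest(8)=1+1=2, 1+fewest(3)=1+3=4, 1+fewest(1)=1+1=2) = 2
fewest(10) = min(1+fewest(9)=1+2=3, 1+fewest(4)=1+4=5, 1+fewest(2)=1+2=3) = 3
fewest(11) = min(1+fewest(10)=1+3=4, 1+fewest(5)=1+5=6, 1+fewest(3)=1+3=4, 1+fewest(0)=1+0=1) = 1
fewest(12) = min(1+fewest(11)=1+1=2, 1+fewest(6)=1+1=2, 1+fewest(4)=1+4=5, 1+fewest(1)=1+1=2) = 2
fewest(13) = min(1+fewest(12)=1+2=3, 1+fewest(7)=1+2=3, 1+fewest(5)=1+5=6, 1+fewest(2)=1+2=3, 1+fewest(0)=1+0=1) = 1
fewest(14) = min(1+fewest(13)=1+1=2, 1+fewest(8)=1+1=2, 1+fewest(6)=1+1=2, 1+fewest(3)=1+3=4, 1+fewest(1)=1+1=2) = 2
fewest(15) = min(1+fewest(14)=1+2=3, 1+fewest(9)=1+2=3, 1+fewest(7)=1+2=3, 1+fewest(4)=1+4=5, 1+fewest(2)=1+2=3) = 3
fewest(16) = min(1+fewest(15)=1+3=4, 1+fewest(10)=1+3=4, 1+fewest(8)=1+1=2, 1+fewest(5)=1+5=6, 1+fewest(3)=1+3=4) = 2
fewest(17) = min(1+fewest(16)=1+2=3, 1+fewest(11)=1+1=2, 1+fewest(9)=1+2=3, 1+fewest(6)=1+1=2, 1+fewest(4)=1+4=5) = 2
fewest(18) = min(1+fewest(17)=1+2=3, 1+fewest(12)=1+2=3, 1+fewest(10)=1+3=4, 1+fewest(7)=1+2=3, 1+fewest(5)=1+5=6) = 3
fewest(19) = min(1+fewest(18)=1+3=4, 1+fewest(13)=1+1=2, 1+fewest(11)=1+1=2, 1+fewest(8)=1+1=2, 1+fewest(6)=1+1=2) = 2
fewest(20) = min(1+fewest(19)=1+2=3, 1+fewest(14)=1+2=3, 1+fewest(12)=1+2=3, 1+fewest(9)=1+2=3, 1+fewest(7)=1+2=3) = 3
fewest(21) = min(1+fewest(20)=1+3=4, 1+fewest(15)=1+3=4, 1+fewest(13)=1+1=2, 1+fewest(10)=1+3=4, 1+fewest(8)=1+1=2) = 2
fewest(22) = min(1+fewest(21)=1+2=3, 1+fewest(16)=1+2=3, 1+fewest(14)=1+2=3, 1+fewest(11)=1+1=2, 1+fewest(9)=1+2=3) = 2
fewest(23) = min(1+fewest(22)=1+2=3, 1+fewest(17)=1+2=3, 1+fewest(15)=1+3=4, 1+fewest(12)=1+2=3, 1+fewest(10)=1+3=4) = 3
fewest(24) = min(1+fewest(23)=1+3=4, 1+fewest(18)=1+3=4, 1+fewest(16)=1+2=3, 1+fewest(13)=1+1=2, 1+fewest(11)=1+1=2) = 2
fewest(25) = min(1+fewest(24)=1+2=3, 1+fewest(19)=1+2=3, 1+fewest(17)=1+2=3, 1+fewest(14)=1+2=3, 1+fewest(12)=1+2=3) = 3
fewest(26) = min(1+fewest(25)=1+3=4, 1+fewest(20)=1+3=4, 1+fewest(18)=1+3=4, 1+fewest(15)=1+3=4, 1+fewest(13)=1+1=2) = 2
fewest(27) = min(1+fewest(26)=1+2=3, 1+fewest(21)=1+2=3, 1+fewest(19)=1+2=3, 1+fewest(16)=1+2=3, 1+fewest(14)=1+2=3) = 3
fewest(28) = min(1+fewest(27)=1+3=4, 1+fewest(22)=1+2=3, 1+fewest(20)=1+3=4, 1+fewest(17)=1+2=3, 1+fewest(15)=1+3=4) = 3
fewest(29) = min(1+fewest(28)=1+3=4, 1+fewest(23)=1+3=4, 1+fewest(21)=1+2=3, 1+fewest(18)=1+3=4, 1+fewest(16)=1+2=3) = 3
fewest(30) = min(1+fewest(29)=1+3=4, 1+fewest(24)=1+2=3, 1+fewest(22)=1+2=3, 1+fewest(19)=1+2=3, 1+fewest(17)=1+2=3) = 3
fewest(31) = min(1+fewest(30)=1+3=4, 1+fewest(25)=1+3=4, 1+fewest(23)=1+3=4, 1+fewest(20)=1+3=4, 1+fewest(18)=1+3=4) = 4
fewest(32) = min(1+fewest(31)=1+4=5, 1+fewest(26)=1+2=3, 1+fewest(24)=1+2=3, 1+fewest(21)=1+2=3, 1+fewest(19)=1+2=3) = 3
fewest(33) = min(1+fewest(32)=1+3=4, 1+fewest(27)=1+3=4, 1+fewest(25)=1+3=4, 1+fewest(22)=1+2=3, 1+fewest(20)=1+3=4) = 3

3


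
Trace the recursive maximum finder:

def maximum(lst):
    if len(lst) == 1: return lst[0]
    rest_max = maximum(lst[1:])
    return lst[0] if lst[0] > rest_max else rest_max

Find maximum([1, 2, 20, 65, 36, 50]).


maximum([1, 2, 20, 65, 36, 50]): compare 1 with maximum([2, 20, 65, 36, 50])
maximum([2, 20, 65, 36, 50]): compare 2 with maximum([20, 65, 36, 50])
maximum([20, 65, 36, 50]): compare 20 with maximum([65, 36, 50])
maximum([65, 36, 50]): compare 65 with maximum([36, 50])
maximum([36, 50]): compare 36 with maximum([50])
maximum([50]) = 50  (base case)
Compare 36 with 50 -> 50
Compare 65 with 50 -> 65
Compare 20 with 65 -> 65
Compare 2 with 65 -> 65
Compare 1 with 65 -> 65

65


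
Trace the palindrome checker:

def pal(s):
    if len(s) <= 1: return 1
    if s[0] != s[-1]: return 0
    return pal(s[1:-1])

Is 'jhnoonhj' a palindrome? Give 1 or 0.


pal('jhnoonhj'): s[0]='j' == s[-1]='j' -> check pal('hnoonh')
pal('hnoonh'): s[0]='h' == s[-1]='h' -> check pal('noon')
pal('noon'): s[0]='n' == s[-1]='n' -> check pal('oo')
pal('oo'): s[0]='o' == s[-1]='o' -> check pal('')
pal(''): len <= 1 -> return 1  (base case)
Result: 1 (palindrome)

1


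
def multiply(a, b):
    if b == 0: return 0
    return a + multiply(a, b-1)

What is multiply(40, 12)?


multiply(40, 12) = 40 + multiply(40, 11)
multiply(40, 11) = 40 + multiply(40, 10)
multiply(40, 10) = 40 + multiply(40, 9)
multiply(40, 9) = 40 + multiply(40, 8)
multiply(40, 8) = 40 + multiply(40, 7)
multiply(40, 7) = 40 + multiply(40, 6)
multiply(40, 6) = 40 + multiply(40, 5)
multiply(40, 5) = 40 + multiply(40, 4)
multiply(40, 4) = 40 + multiply(40, 3)
multiply(40, 3) = 40 + multiply(40, 2)
multiply(40, 2) = 40 + multiply(40, 1)
multiply(40, 1) = 40 + multiply(40, 0)
multiply(40, 0) = 0  (base case)
Total: 40 + 40 + 40 + 40 + 40 + 40 + 40 + 40 + 40 + 40 + 40 + 40 + 0 = 480

480


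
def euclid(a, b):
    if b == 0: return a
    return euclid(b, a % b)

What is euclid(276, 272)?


euclid(276, 272) = euclid(272, 4)
euclid(272, 4) = euclid(4, 0)
euclid(4, 0) = 4  (base case)

4


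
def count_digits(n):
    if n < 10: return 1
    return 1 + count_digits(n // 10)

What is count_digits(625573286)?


count_digits(625573286) = 1 + count_digits(62557328)
count_digits(62557328) = 1 + count_digits(6255732)
count_digits(6255732) = 1 + count_digits(625573)
count_digits(625573) = 1 + count_digits(62557)
count_digits(62557) = 1 + count_digits(6255)
count_digits(6255) = 1 + count_digits(625)
count_digits(625) = 1 + count_digits(62)
count_digits(62) = 1 + count_digits(6)
count_digits(6) = 1  (base case: 6 < 10)
Unwinding: 1 + 1 + 1 + 1 + 1 + 1 + 1 + 1 + 1 = 9

9


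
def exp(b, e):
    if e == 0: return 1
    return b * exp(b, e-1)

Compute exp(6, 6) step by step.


exp(6, 6)
= 6 * exp(6, 5)
= 6 * 6 * exp(6, 4)
= 6 * 6 * 6 * exp(6, 3)
= 6 * 6 * 6 * 6 * exp(6, 2)
= 6 * 6 * 6 * 6 * 6 * exp(6, 1)
= 6 * 6 * 6 * 6 * 6 * 6 * exp(6, 0)
= 6 * 6 * 6 * 6 * 6 * 6 * 1
= 46656

46656


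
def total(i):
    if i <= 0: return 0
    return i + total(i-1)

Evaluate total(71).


total(71)
= 71 + 70 + 69 + 68 + 67 + 66 + 65 + 64 + 63 + 62 + 61 + 60 + 59 + 58 + 57 + 56 + 55 + 54 + 53 + 52 + 51 + 50 + 49 + 48 + 47 + 46 + 45 + 44 + 43 + 42 + 41 + 40 + 39 + 38 + 37 + 36 + 35 + 34 + 33 + 32 + 31 + 30 + 29 + 28 + 27 + 26 + 25 + 24 + 23 + 22 + 21 + 20 + 19 + 18 + 17 + 16 + 15 + 14 + 13 + 12 + 11 + 10 + 9 + 8 + 7 + 6 + 5 + 4 + 3 + 2 + 1 + total(0)
= 71 + 70 + 69 + 68 + 67 + 66 + 65 + 64 + 63 + 62 + 61 + 60 + 59 + 58 + 57 + 56 + 55 + 54 + 53 + 52 + 51 + 50 + 49 + 48 + 47 + 46 + 45 + 44 + 43 + 42 + 41 + 40 + 39 + 38 + 37 + 36 + 35 + 34 + 33 + 32 + 31 + 30 + 29 + 28 + 27 + 26 + 25 + 24 + 23 + 22 + 21 + 20 + 19 + 18 + 17 + 16 + 15 + 14 + 13 + 12 + 11 + 10 + 9 + 8 + 7 + 6 + 5 + 4 + 3 + 2 + 1 + 0
= 2556

2556


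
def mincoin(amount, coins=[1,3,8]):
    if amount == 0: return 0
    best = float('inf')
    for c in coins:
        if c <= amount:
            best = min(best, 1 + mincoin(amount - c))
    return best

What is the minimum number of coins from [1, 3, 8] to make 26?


Building up with DP:
mincoin(0) = 0
mincoin(1) = min(1+mincoin(0)=1+0=1) = 1
mincoin(2) = min(1+mincoin(1)=1+1=2) = 2
mincoin(3) = min(1+mincoin(2)=1+2=3, 1+mincoin(0)=1+0=1) = 1
mincoin(4) = min(1+mincoin(3)=1+1=2, 1+mincoin(1)=1+1=2) = 2
mincoin(5) = min(1+mincoin(4)=1+2=3, 1+mincoin(2)=1+2=3) = 3
mincoin(6) = min(1+mincoin(5)=1+3=4, 1+mincoin(3)=1+1=2) = 2
mincoin(7) = min(1+mincoin(6)=1+2=3, 1+mincoin(4)=1+2=3) = 3
mincoin(8) = min(1+mincoin(7)=1+3=4, 1+mincoin(5)=1+3=4, 1+mincoin(0)=1+0=1) = 1
mincoin(9) = min(1+mincoin(8)=1+1=2, 1+mincoin(6)=1+2=3, 1+mincoin(1)=1+1=2) = 2
mincoin(10) = min(1+mincoin(9)=1+2=3, 1+mincoin(7)=1+3=4, 1+mincoin(2)=1+2=3) = 3
mincoin(11) = min(1+mincoin(10)=1+3=4, 1+mincoin(8)=1+1=2, 1+mincoin(3)=1+1=2) = 2
mincoin(12) = min(1+mincoin(11)=1+2=3, 1+mincoin(9)=1+2=3, 1+mincoin(4)=1+2=3) = 3
mincoin(13) = min(1+mincoin(12)=1+3=4, 1+mincoin(10)=1+3=4, 1+mincoin(5)=1+3=4) = 4
mincoin(14) = min(1+mincoin(13)=1+4=5, 1+mincoin(11)=1+2=3, 1+mincoin(6)=1+2=3) = 3
mincoin(15) = min(1+mincoin(14)=1+3=4, 1+mincoin(12)=1+3=4, 1+mincoin(7)=1+3=4) = 4
mincoin(16) = min(1+mincoin(15)=1+4=5, 1+mincoin(13)=1+4=5, 1+mincoin(8)=1+1=2) = 2
mincoin(17) = min(1+mincoin(16)=1+2=3, 1+mincoin(14)=1+3=4, 1+mincoin(9)=1+2=3) = 3
mincoin(18) = min(1+mincoin(17)=1+3=4, 1+mincoin(15)=1+4=5, 1+mincoin(10)=1+3=4) = 4
mincoin(19) = min(1+mincoin(18)=1+4=5, 1+mincoin(16)=1+2=3, 1+mincoin(11)=1+2=3) = 3
mincoin(20) = min(1+mincoin(19)=1+3=4, 1+mincoin(17)=1+3=4, 1+mincoin(12)=1+3=4) = 4
mincoin(21) = min(1+mincoin(20)=1+4=5, 1+mincoin(18)=1+4=5, 1+mincoin(13)=1+4=5) = 5
mincoin(22) = min(1+mincoin(21)=1+5=6, 1+mincoin(19)=1+3=4, 1+mincoin(14)=1+3=4) = 4
mincoin(23) = min(1+mincoin(22)=1+4=5, 1+mincoin(20)=1+4=5, 1+mincoin(15)=1+4=5) = 5
mincoin(24) = min(1+mincoin(23)=1+5=6, 1+mincoin(21)=1+5=6, 1+mincoin(16)=1+2=3) = 3
mincoin(25) = min(1+mincoin(24)=1+3=4, 1+mincoin(22)=1+4=5, 1+mincoin(17)=1+3=4) = 4
mincoin(26) = min(1+mincoin(25)=1+4=5, 1+mincoin(23)=1+5=6, 1+mincoin(18)=1+4=5) = 5

5


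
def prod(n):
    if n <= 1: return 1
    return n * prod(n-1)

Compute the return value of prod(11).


prod(11)
= 11 * prod(10)
= 11 * 10 * prod(9)
= 11 * 10 * 9 * prod(8)
= 11 * 10 * 9 * 8 * prod(7)
= 11 * 10 * 9 * 8 * 7 * prod(6)
= 11 * 10 * 9 * 8 * 7 * 6 * prod(5)
= 11 * 10 * 9 * 8 * 7 * 6 * 5 * prod(4)
= 11 * 10 * 9 * 8 * 7 * 6 * 5 * 4 * prod(3)
= 11 * 10 * 9 * 8 * 7 * 6 * 5 * 4 * 3 * prod(2)
= 11 * 10 * 9 * 8 * 7 * 6 * 5 * 4 * 3 * 2 * prod(1)
= 11 * 10 * 9 * 8 * 7 * 6 * 5 * 4 * 3 * 2 * 1
= 39916800

39916800


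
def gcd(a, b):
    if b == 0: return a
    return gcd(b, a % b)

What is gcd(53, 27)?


gcd(53, 27) = gcd(27, 26)
gcd(27, 26) = gcd(26, 1)
gcd(26, 1) = gcd(1, 0)
gcd(1, 0) = 1  (base case)

1


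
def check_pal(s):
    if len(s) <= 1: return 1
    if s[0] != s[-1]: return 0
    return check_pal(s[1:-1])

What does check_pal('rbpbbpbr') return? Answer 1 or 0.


check_pal('rbpbbpbr'): s[0]='r' == s[-1]='r' -> check check_pal('bpbbpb')
check_pal('bpbbpb'): s[0]='b' == s[-1]='b' -> check check_pal('pbbp')
check_pal('pbbp'): s[0]='p' == s[-1]='p' -> check check_pal('bb')
check_pal('bb'): s[0]='b' == s[-1]='b' -> check check_pal('')
check_pal(''): len <= 1 -> return 1  (base case)
Result: 1 (palindrome)

1


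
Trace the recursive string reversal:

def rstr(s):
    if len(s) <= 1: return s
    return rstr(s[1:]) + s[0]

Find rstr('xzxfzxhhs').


rstr('xzxfzxhhs') = rstr('zxfzxhhs') + 'x'
rstr('zxfzxhhs') = rstr('xfzxhhs') + 'z'
rstr('xfzxhhs') = rstr('fzxhhs') + 'x'
rstr('fzxhhs') = rstr('zxhhs') + 'f'
rstr('zxhhs') = rstr('xhhs') + 'z'
rstr('xhhs') = rstr('hhs') + 'x'
rstr('hhs') = rstr('hs') + 'h'
rstr('hs') = rstr('s') + 'h'
rstr('s') = 's'  (base case)
Concatenating: 's' + 'h' + 'h' + 'x' + 'z' + 'f' + 'x' + 'z' + 'x' = 'shhxzfxzx'

shhxzfxzx


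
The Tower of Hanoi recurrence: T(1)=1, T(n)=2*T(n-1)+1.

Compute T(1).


T(1) = 1  (base case)

1


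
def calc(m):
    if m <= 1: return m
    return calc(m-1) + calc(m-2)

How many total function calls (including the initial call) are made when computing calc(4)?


Let C(n) = total calls for calc(n)
C(0) = 1, C(1) = 1
C(2) = 1 + C(1) + C(0) = 1 + 1 + 1 = 3
C(3) = 1 + C(2) + C(1) = 1 + 3 + 1 = 5
C(4) = 1 + C(3) + C(2) = 1 + 5 + 3 = 9

9


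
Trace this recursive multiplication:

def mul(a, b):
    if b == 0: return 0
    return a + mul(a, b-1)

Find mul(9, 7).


mul(9, 7) = 9 + mul(9, 6)
mul(9, 6) = 9 + mul(9, 5)
mul(9, 5) = 9 + mul(9, 4)
mul(9, 4) = 9 + mul(9, 3)
mul(9, 3) = 9 + mul(9, 2)
mul(9, 2) = 9 + mul(9, 1)
mul(9, 1) = 9 + mul(9, 0)
mul(9, 0) = 0  (base case)
Total: 9 + 9 + 9 + 9 + 9 + 9 + 9 + 0 = 63

63


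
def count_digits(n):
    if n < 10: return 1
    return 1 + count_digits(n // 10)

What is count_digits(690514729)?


count_digits(690514729) = 1 + count_digits(69051472)
count_digits(69051472) = 1 + count_digits(6905147)
count_digits(6905147) = 1 + count_digits(690514)
count_digits(690514) = 1 + count_digits(69051)
count_digits(69051) = 1 + count_digits(6905)
count_digits(6905) = 1 + count_digits(690)
count_digits(690) = 1 + count_digits(69)
count_digits(69) = 1 + count_digits(6)
count_digits(6) = 1  (base case: 6 < 10)
Unwinding: 1 + 1 + 1 + 1 + 1 + 1 + 1 + 1 + 1 = 9

9


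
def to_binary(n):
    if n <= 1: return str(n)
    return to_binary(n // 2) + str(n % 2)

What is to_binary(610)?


to_binary(610) = to_binary(305) + '0'
to_binary(305) = to_binary(152) + '1'
to_binary(152) = to_binary(76) + '0'
to_binary(76) = to_binary(38) + '0'
to_binary(38) = to_binary(19) + '0'
to_binary(19) = to_binary(9) + '1'
to_binary(9) = to_binary(4) + '1'
to_binary(4) = to_binary(2) + '0'
to_binary(2) = to_binary(1) + '0'
to_binary(1) = '1'  (base case)
Concatenating: '1' + '0' + '0' + '1' + '1' + '0' + '0' + '0' + '1' + '0' = '1001100010'

1001100010


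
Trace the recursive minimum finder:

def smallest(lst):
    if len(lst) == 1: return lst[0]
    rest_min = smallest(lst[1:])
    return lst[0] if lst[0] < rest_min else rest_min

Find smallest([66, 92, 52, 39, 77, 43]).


smallest([66, 92, 52, 39, 77, 43]): compare 66 with smallest([92, 52, 39, 77, 43])
smallest([92, 52, 39, 77, 43]): compare 92 with smallest([52, 39, 77, 43])
smallest([52, 39, 77, 43]): compare 52 with smallest([39, 77, 43])
smallest([39, 77, 43]): compare 39 with smallest([77, 43])
smallest([77, 43]): compare 77 with smallest([43])
smallest([43]) = 43  (base case)
Compare 77 with 43 -> 43
Compare 39 with 43 -> 39
Compare 52 with 39 -> 39
Compare 92 with 39 -> 39
Compare 66 with 39 -> 39

39


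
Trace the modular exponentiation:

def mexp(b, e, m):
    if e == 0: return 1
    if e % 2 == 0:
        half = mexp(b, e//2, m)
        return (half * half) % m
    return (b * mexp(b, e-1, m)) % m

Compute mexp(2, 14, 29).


mexp(2, 14, 29): e is even, compute mexp(2, 7, 29)
  mexp(2, 7, 29): e is odd, compute mexp(2, 6, 29)
    mexp(2, 6, 29): e is even, compute mexp(2, 3, 29)
      mexp(2, 3, 29): e is odd, compute mexp(2, 2, 29)
        mexp(2, 2, 29): e is even, compute mexp(2, 1, 29)
          mexp(2, 1, 29): e is odd, compute mexp(2, 0, 29)
          mexp(2, 0, 29) = 1
          (2 * 1) % 29 = 2
        half=2, (2*2) % 29 = 4
      (2 * 4) % 29 = 8
    half=8, (8*8) % 29 = 6
  (2 * 6) % 29 = 12
half=12, (12*12) % 29 = 28

28


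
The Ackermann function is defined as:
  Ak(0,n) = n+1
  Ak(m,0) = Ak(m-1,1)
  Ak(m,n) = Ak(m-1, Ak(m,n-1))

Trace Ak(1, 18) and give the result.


Ak(1, 18) = Ak(0, Ak(1, 17))
  Ak(1, 17) = Ak(0, Ak(1, 16))
    Ak(1, 16) = Ak(0, Ak(1, 15))
      Ak(1, 15) = Ak(0, Ak(1, 14))
        Ak(1, 14) = Ak(0, Ak(1, 13))
          Ak(1, 13) = Ak(0, Ak(1, 12))
          Ak(1, 12) = Ak(0, Ak(1, 11))
          Ak(1, 11) = Ak(0, Ak(1, 10))
          Ak(1, 10) = Ak(0, Ak(1, 9))
          Ak(1, 9) = Ak(0, Ak(1, 8))
          Ak(1, 8) = Ak(0, Ak(1, 7))
          Ak(1, 7) = Ak(0, Ak(1, 6))
          Ak(1, 6) = Ak(0, Ak(1, 5))
          Ak(1, 5) = Ak(0, Ak(1, 4))
          Ak(1, 4) = Ak(0, Ak(1, 3))
          Ak(1, 3) = Ak(0, Ak(1, 2))
          Ak(1, 2) = Ak(0, Ak(1, 1))
          Ak(1, 1) = Ak(0, Ak(1, 0))
          Ak(1, 0) = Ak(0, 1)
          Ak(0, 1) = 2
            = Ak(0, 2)
          Ak(0, 2) = 3
            = Ak(0, 3)
          Ak(0, 3) = 4
            = Ak(0, 4)
... (trace truncated)
Result: Ak(1, 18) = 20

20


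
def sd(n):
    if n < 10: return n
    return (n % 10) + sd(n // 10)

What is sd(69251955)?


sd(69251955) = 5 + sd(6925195)
sd(6925195) = 5 + sd(692519)
sd(692519) = 9 + sd(69251)
sd(69251) = 1 + sd(6925)
sd(6925) = 5 + sd(692)
sd(692) = 2 + sd(69)
sd(69) = 9 + sd(6)
sd(6) = 6  (base case)
Total: 5 + 5 + 9 + 1 + 5 + 2 + 9 + 6 = 42

42


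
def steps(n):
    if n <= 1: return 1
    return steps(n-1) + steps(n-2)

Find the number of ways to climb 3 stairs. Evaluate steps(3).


Building up from base cases:
steps(0) = 1
steps(1) = 1
steps(2) = steps(1) + steps(0) = 1 + 1 = 2
steps(3) = steps(2) + steps(1) = 2 + 1 = 3

3


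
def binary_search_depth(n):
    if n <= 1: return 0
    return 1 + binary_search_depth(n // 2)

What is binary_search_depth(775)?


775 / 2 = 387
387 / 2 = 193
193 / 2 = 96
96 / 2 = 48
48 / 2 = 24
24 / 2 = 12
12 / 2 = 6
6 / 2 = 3
3 / 2 = 1
Reached 1 after 9 halvings

9


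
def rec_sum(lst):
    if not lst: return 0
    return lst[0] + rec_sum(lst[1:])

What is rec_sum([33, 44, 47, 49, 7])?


rec_sum([33, 44, 47, 49, 7]) = 33 + rec_sum([44, 47, 49, 7])
rec_sum([44, 47, 49, 7]) = 44 + rec_sum([47, 49, 7])
rec_sum([47, 49, 7]) = 47 + rec_sum([49, 7])
rec_sum([49, 7]) = 49 + rec_sum([7])
rec_sum([7]) = 7 + rec_sum([])
rec_sum([]) = 0  (base case)
Total: 33 + 44 + 47 + 49 + 7 + 0 = 180

180


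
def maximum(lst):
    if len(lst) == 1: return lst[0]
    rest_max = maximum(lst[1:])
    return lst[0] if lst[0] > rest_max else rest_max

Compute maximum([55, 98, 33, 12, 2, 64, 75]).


maximum([55, 98, 33, 12, 2, 64, 75]): compare 55 with maximum([98, 33, 12, 2, 64, 75])
maximum([98, 33, 12, 2, 64, 75]): compare 98 with maximum([33, 12, 2, 64, 75])
maximum([33, 12, 2, 64, 75]): compare 33 with maximum([12, 2, 64, 75])
maximum([12, 2, 64, 75]): compare 12 with maximum([2, 64, 75])
maximum([2, 64, 75]): compare 2 with maximum([64, 75])
maximum([64, 75]): compare 64 with maximum([75])
maximum([75]) = 75  (base case)
Compare 64 with 75 -> 75
Compare 2 with 75 -> 75
Compare 12 with 75 -> 75
Compare 33 with 75 -> 75
Compare 98 with 75 -> 98
Compare 55 with 98 -> 98

98


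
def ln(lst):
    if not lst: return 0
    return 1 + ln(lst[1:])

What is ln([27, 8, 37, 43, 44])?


ln([27, 8, 37, 43, 44]) = 1 + ln([8, 37, 43, 44])
ln([8, 37, 43, 44]) = 1 + ln([37, 43, 44])
ln([37, 43, 44]) = 1 + ln([43, 44])
ln([43, 44]) = 1 + ln([44])
ln([44]) = 1 + ln([])
ln([]) = 0  (base case)
Unwinding: 1 + 1 + 1 + 1 + 1 + 0 = 5

5


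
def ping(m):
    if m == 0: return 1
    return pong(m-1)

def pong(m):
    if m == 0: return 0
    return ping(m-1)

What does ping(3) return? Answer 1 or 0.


ping(3) = pong(2)
pong(2) = ping(1)
ping(1) = pong(0)
pong(0) = 0  (base case)
Result: 0

0


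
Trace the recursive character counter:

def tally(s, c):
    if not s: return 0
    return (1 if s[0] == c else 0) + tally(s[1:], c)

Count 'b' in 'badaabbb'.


s[0]='b' == 'b' -> 1
s[0]='a' != 'b' -> 0
s[0]='d' != 'b' -> 0
s[0]='a' != 'b' -> 0
s[0]='a' != 'b' -> 0
s[0]='b' == 'b' -> 1
s[0]='b' == 'b' -> 1
s[0]='b' == 'b' -> 1
Sum: 1 + 0 + 0 + 0 + 0 + 1 + 1 + 1 = 4

4


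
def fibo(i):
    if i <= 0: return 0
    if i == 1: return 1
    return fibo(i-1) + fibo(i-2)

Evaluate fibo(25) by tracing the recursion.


Computing fibo(25) bottom-up:
fibo(0) = 0
fibo(1) = 1
fibo(2) = fibo(1) + fibo(0) = 1 + 0 = 1
fibo(3) = fibo(2) + fibo(1) = 1 + 1 = 2
fibo(4) = fibo(3) + fibo(2) = 2 + 1 = 3
fibo(5) = fibo(4) + fibo(3) = 3 + 2 = 5
fibo(6) = fibo(5) + fibo(4) = 5 + 3 = 8
fibo(7) = fibo(6) + fibo(5) = 8 + 5 = 13
fibo(8) = fibo(7) + fibo(6) = 13 + 8 = 21
fibo(9) = fibo(8) + fibo(7) = 21 + 13 = 34
fibo(10) = fibo(9) + fibo(8) = 34 + 21 = 55
fibo(11) = fibo(10) + fibo(9) = 55 + 34 = 89
fibo(12) = fibo(11) + fibo(10) = 89 + 55 = 144
fibo(13) = fibo(12) + fibo(11) = 144 + 89 = 233
fibo(14) = fibo(13) + fibo(12) = 233 + 144 = 377
fibo(15) = fibo(14) + fibo(13) = 377 + 233 = 610
fibo(16) = fibo(15) + fibo(14) = 610 + 377 = 987
fibo(17) = fibo(16) + fibo(15) = 987 + 610 = 1597
fibo(18) = fibo(17) + fibo(16) = 1597 + 987 = 2584
fibo(19) = fibo(18) + fibo(17) = 2584 + 1597 = 4181
fibo(20) = fibo(19) + fibo(18) = 4181 + 2584 = 6765
fibo(21) = fibo(20) + fibo(19) = 6765 + 4181 = 10946
fibo(22) = fibo(21) + fibo(20) = 10946 + 6765 = 17711
fibo(23) = fibo(22) + fibo(21) = 17711 + 10946 = 28657
fibo(24) = fibo(23) + fibo(22) = 28657 + 17711 = 46368
fibo(25) = fibo(24) + fibo(23) = 46368 + 28657 = 75025

75025


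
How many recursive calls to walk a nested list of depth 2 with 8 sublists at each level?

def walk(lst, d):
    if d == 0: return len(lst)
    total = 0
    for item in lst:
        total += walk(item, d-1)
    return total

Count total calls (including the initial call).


At depth 0 (root): 1 call
At depth 1: each of 1 parents calls walk on 8 children = 8 calls
At depth 2: each of 8 parents calls walk on 8 children = 64 calls
Total: 1 + 8 + 64 = 73

73


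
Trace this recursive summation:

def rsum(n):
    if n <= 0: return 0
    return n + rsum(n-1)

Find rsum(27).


rsum(27)
= 27 + 26 + 25 + 24 + 23 + 22 + 21 + 20 + 19 + 18 + 17 + 16 + 15 + 14 + 13 + 12 + 11 + 10 + 9 + 8 + 7 + 6 + 5 + 4 + 3 + 2 + 1 + rsum(0)
= 27 + 26 + 25 + 24 + 23 + 22 + 21 + 20 + 19 + 18 + 17 + 16 + 15 + 14 + 13 + 12 + 11 + 10 + 9 + 8 + 7 + 6 + 5 + 4 + 3 + 2 + 1 + 0
= 378

378


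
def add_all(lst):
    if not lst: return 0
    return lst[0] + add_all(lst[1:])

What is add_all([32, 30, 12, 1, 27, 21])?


add_all([32, 30, 12, 1, 27, 21]) = 32 + add_all([30, 12, 1, 27, 21])
add_all([30, 12, 1, 27, 21]) = 30 + add_all([12, 1, 27, 21])
add_all([12, 1, 27, 21]) = 12 + add_all([1, 27, 21])
add_all([1, 27, 21]) = 1 + add_all([27, 21])
add_all([27, 21]) = 27 + add_all([21])
add_all([21]) = 21 + add_all([])
add_all([]) = 0  (base case)
Total: 32 + 30 + 12 + 1 + 27 + 21 + 0 = 123

123


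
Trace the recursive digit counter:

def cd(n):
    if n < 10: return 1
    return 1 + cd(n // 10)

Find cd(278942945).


cd(278942945) = 1 + cd(27894294)
cd(27894294) = 1 + cd(2789429)
cd(2789429) = 1 + cd(278942)
cd(278942) = 1 + cd(27894)
cd(27894) = 1 + cd(2789)
cd(2789) = 1 + cd(278)
cd(278) = 1 + cd(27)
cd(27) = 1 + cd(2)
cd(2) = 1  (base case: 2 < 10)
Unwinding: 1 + 1 + 1 + 1 + 1 + 1 + 1 + 1 + 1 = 9

9


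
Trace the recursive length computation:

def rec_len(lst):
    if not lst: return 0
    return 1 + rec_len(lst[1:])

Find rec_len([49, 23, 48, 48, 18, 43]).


rec_len([49, 23, 48, 48, 18, 43]) = 1 + rec_len([23, 48, 48, 18, 43])
rec_len([23, 48, 48, 18, 43]) = 1 + rec_len([48, 48, 18, 43])
rec_len([48, 48, 18, 43]) = 1 + rec_len([48, 18, 43])
rec_len([48, 18, 43]) = 1 + rec_len([18, 43])
rec_len([18, 43]) = 1 + rec_len([43])
rec_len([43]) = 1 + rec_len([])
rec_len([]) = 0  (base case)
Unwinding: 1 + 1 + 1 + 1 + 1 + 1 + 0 = 6

6


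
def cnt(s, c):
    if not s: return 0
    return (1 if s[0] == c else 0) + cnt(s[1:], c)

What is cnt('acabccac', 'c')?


s[0]='a' != 'c' -> 0
s[0]='c' == 'c' -> 1
s[0]='a' != 'c' -> 0
s[0]='b' != 'c' -> 0
s[0]='c' == 'c' -> 1
s[0]='c' == 'c' -> 1
s[0]='a' != 'c' -> 0
s[0]='c' == 'c' -> 1
Sum: 0 + 1 + 0 + 0 + 1 + 1 + 0 + 1 = 4

4


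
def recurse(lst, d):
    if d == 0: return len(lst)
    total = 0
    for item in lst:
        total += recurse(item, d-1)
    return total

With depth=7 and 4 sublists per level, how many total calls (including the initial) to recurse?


At depth 0 (root): 1 call
At depth 1: each of 1 parents calls recurse on 4 children = 4 calls
At depth 2: each of 4 parents calls recurse on 4 children = 16 calls
At depth 3: each of 16 parents calls recurse on 4 children = 64 calls
At depth 4: each of 64 parents calls recurse on 4 children = 256 calls
At depth 5: each of 256 parents calls recurse on 4 children = 1024 calls
At depth 6: each of 1024 parents calls recurse on 4 children = 4096 calls
At depth 7: each of 4096 parents calls recurse on 4 children = 16384 calls
Total: 1 + 4 + 16 + 64 + 256 + 1024 + 4096 + 16384 = 21845

21845


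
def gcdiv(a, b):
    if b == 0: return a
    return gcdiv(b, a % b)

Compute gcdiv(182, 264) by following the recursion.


gcdiv(182, 264) = gcdiv(264, 182)
gcdiv(264, 182) = gcdiv(182, 82)
gcdiv(182, 82) = gcdiv(82, 18)
gcdiv(82, 18) = gcdiv(18, 10)
gcdiv(18, 10) = gcdiv(10, 8)
gcdiv(10, 8) = gcdiv(8, 2)
gcdiv(8, 2) = gcdiv(2, 0)
gcdiv(2, 0) = 2  (base case)

2


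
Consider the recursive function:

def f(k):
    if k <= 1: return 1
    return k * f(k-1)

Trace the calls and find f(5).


f(5)
= 5 * f(4)
= 5 * 4 * f(3)
= 5 * 4 * 3 * f(2)
= 5 * 4 * 3 * 2 * f(1)
= 5 * 4 * 3 * 2 * 1
= 120

120


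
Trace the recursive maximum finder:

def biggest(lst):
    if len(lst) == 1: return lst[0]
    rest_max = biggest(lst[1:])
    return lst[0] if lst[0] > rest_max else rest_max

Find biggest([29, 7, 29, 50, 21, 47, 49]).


biggest([29, 7, 29, 50, 21, 47, 49]): compare 29 with biggest([7, 29, 50, 21, 47, 49])
biggest([7, 29, 50, 21, 47, 49]): compare 7 with biggest([29, 50, 21, 47, 49])
biggest([29, 50, 21, 47, 49]): compare 29 with biggest([50, 21, 47, 49])
biggest([50, 21, 47, 49]): compare 50 with biggest([21, 47, 49])
biggest([21, 47, 49]): compare 21 with biggest([47, 49])
biggest([47, 49]): compare 47 with biggest([49])
biggest([49]) = 49  (base case)
Compare 47 with 49 -> 49
Compare 21 with 49 -> 49
Compare 50 with 49 -> 50
Compare 29 with 50 -> 50
Compare 7 with 50 -> 50
Compare 29 with 50 -> 50

50


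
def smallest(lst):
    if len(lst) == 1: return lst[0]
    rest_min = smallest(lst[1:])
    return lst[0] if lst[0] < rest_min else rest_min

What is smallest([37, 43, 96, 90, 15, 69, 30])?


smallest([37, 43, 96, 90, 15, 69, 30]): compare 37 with smallest([43, 96, 90, 15, 69, 30])
smallest([43, 96, 90, 15, 69, 30]): compare 43 with smallest([96, 90, 15, 69, 30])
smallest([96, 90, 15, 69, 30]): compare 96 with smallest([90, 15, 69, 30])
smallest([90, 15, 69, 30]): compare 90 with smallest([15, 69, 30])
smallest([15, 69, 30]): compare 15 with smallest([69, 30])
smallest([69, 30]): compare 69 with smallest([30])
smallest([30]) = 30  (base case)
Compare 69 with 30 -> 30
Compare 15 with 30 -> 15
Compare 90 with 15 -> 15
Compare 96 with 15 -> 15
Compare 43 with 15 -> 15
Compare 37 with 15 -> 15

15


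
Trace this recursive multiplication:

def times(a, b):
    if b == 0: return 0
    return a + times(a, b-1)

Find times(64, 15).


times(64, 15) = 64 + times(64, 14)
times(64, 14) = 64 + times(64, 13)
times(64, 13) = 64 + times(64, 12)
times(64, 12) = 64 + times(64, 11)
times(64, 11) = 64 + times(64, 10)
times(64, 10) = 64 + times(64, 9)
times(64, 9) = 64 + times(64, 8)
times(64, 8) = 64 + times(64, 7)
times(64, 7) = 64 + times(64, 6)
times(64, 6) = 64 + times(64, 5)
times(64, 5) = 64 + times(64, 4)
times(64, 4) = 64 + times(64, 3)
times(64, 3) = 64 + times(64, 2)
times(64, 2) = 64 + times(64, 1)
times(64, 1) = 64 + times(64, 0)
times(64, 0) = 0  (base case)
Total: 64 + 64 + 64 + 64 + 64 + 64 + 64 + 64 + 64 + 64 + 64 + 64 + 64 + 64 + 64 + 0 = 960

960


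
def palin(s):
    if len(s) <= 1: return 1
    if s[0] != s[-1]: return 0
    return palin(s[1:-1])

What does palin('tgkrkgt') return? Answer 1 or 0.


palin('tgkrkgt'): s[0]='t' == s[-1]='t' -> check palin('gkrkg')
palin('gkrkg'): s[0]='g' == s[-1]='g' -> check palin('krk')
palin('krk'): s[0]='k' == s[-1]='k' -> check palin('r')
palin('r'): len <= 1 -> return 1  (base case)
Result: 1 (palindrome)

1


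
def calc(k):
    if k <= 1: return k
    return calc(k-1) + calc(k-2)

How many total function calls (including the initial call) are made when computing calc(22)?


Let C(n) = total calls for calc(n)
C(0) = 1, C(1) = 1
C(2) = 1 + C(1) + C(0) = 1 + 1 + 1 = 3
C(3) = 1 + C(2) + C(1) = 1 + 3 + 1 = 5
C(4) = 1 + C(3) + C(2) = 1 + 5 + 3 = 9
C(5) = 1 + C(4) + C(3) = 1 + 9 + 5 = 15
C(6) = 1 + C(5) + C(4) = 1 + 15 + 9 = 25
C(7) = 1 + C(6) + C(5) = 1 + 25 + 15 = 41
C(8) = 1 + C(7) + C(6) = 1 + 41 + 25 = 67
C(9) = 1 + C(8) + C(7) = 1 + 67 + 41 = 109
C(10) = 1 + C(9) + C(8) = 1 + 109 + 67 = 177
C(11) = 1 + C(10) + C(9) = 1 + 177 + 109 = 287
C(12) = 1 + C(11) + C(10) = 1 + 287 + 177 = 465
C(13) = 1 + C(12) + C(11) = 1 + 465 + 287 = 753
C(14) = 1 + C(13) + C(12) = 1 + 753 + 465 = 1219
C(15) = 1 + C(14) + C(13) = 1 + 1219 + 753 = 1973
C(16) = 1 + C(15) + C(14) = 1 + 1973 + 1219 = 3193
C(17) = 1 + C(16) + C(15) = 1 + 3193 + 1973 = 5167
C(18) = 1 + C(17) + C(16) = 1 + 5167 + 3193 = 8361
C(19) = 1 + C(18) + C(17) = 1 + 8361 + 5167 = 13529
C(20) = 1 + C(19) + C(18) = 1 + 13529 + 8361 = 21891
C(21) = 1 + C(20) + C(19) = 1 + 21891 + 13529 = 35421
C(22) = 1 + C(21) + C(20) = 1 + 35421 + 21891 = 57313

57313


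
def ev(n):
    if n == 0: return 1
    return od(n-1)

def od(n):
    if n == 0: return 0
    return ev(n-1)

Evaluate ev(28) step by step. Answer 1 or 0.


ev(28) = od(27)
od(27) = ev(26)
ev(26) = od(25)
od(25) = ev(24)
ev(24) = od(23)
od(23) = ev(22)
ev(22) = od(21)
od(21) = ev(20)
ev(20) = od(19)
od(19) = ev(18)
ev(18) = od(17)
od(17) = ev(16)
ev(16) = od(15)
od(15) = ev(14)
ev(14) = od(13)
od(13) = ev(12)
ev(12) = od(11)
od(11) = ev(10)
ev(10) = od(9)
od(9) = ev(8)
ev(8) = od(7)
od(7) = ev(6)
ev(6) = od(5)
od(5) = ev(4)
ev(4) = od(3)
od(3) = ev(2)
ev(2) = od(1)
od(1) = ev(0)
ev(0) = 1  (base case)
Result: 1

1


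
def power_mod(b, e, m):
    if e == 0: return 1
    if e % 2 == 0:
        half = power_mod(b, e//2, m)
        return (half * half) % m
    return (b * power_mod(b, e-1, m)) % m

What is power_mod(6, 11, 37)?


power_mod(6, 11, 37): e is odd, compute power_mod(6, 10, 37)
  power_mod(6, 10, 37): e is even, compute power_mod(6, 5, 37)
    power_mod(6, 5, 37): e is odd, compute power_mod(6, 4, 37)
      power_mod(6, 4, 37): e is even, compute power_mod(6, 2, 37)
        power_mod(6, 2, 37): e is even, compute power_mod(6, 1, 37)
          power_mod(6, 1, 37): e is odd, compute power_mod(6, 0, 37)
          power_mod(6, 0, 37) = 1
          (6 * 1) % 37 = 6
        half=6, (6*6) % 37 = 36
      half=36, (36*36) % 37 = 1
    (6 * 1) % 37 = 6
  half=6, (6*6) % 37 = 36
(6 * 36) % 37 = 31

31


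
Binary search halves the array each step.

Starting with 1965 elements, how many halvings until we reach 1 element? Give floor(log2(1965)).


1965 / 2 = 982
982 / 2 = 491
491 / 2 = 245
245 / 2 = 122
122 / 2 = 61
61 / 2 = 30
30 / 2 = 15
15 / 2 = 7
7 / 2 = 3
3 / 2 = 1
Reached 1 after 10 halvings

10


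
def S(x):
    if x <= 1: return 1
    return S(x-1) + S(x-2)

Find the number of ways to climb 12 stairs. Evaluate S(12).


Building up from base cases:
S(0) = 1
S(1) = 1
S(2) = S(1) + S(0) = 1 + 1 = 2
S(3) = S(2) + S(1) = 2 + 1 = 3
S(4) = S(3) + S(2) = 3 + 2 = 5
S(5) = S(4) + S(3) = 5 + 3 = 8
S(6) = S(5) + S(4) = 8 + 5 = 13
S(7) = S(6) + S(5) = 13 + 8 = 21
S(8) = S(7) + S(6) = 21 + 13 = 34
S(9) = S(8) + S(7) = 34 + 21 = 55
S(10) = S(9) + S(8) = 55 + 34 = 89
S(11) = S(10) + S(9) = 89 + 55 = 144
S(12) = S(11) + S(10) = 144 + 89 = 233

233


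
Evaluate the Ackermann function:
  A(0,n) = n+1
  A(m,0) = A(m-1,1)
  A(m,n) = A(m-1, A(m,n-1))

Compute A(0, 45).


A(0, 45) = 46
Result: A(0, 45) = 46

46


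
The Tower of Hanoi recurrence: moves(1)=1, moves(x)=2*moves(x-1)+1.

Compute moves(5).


moves(5) = 2 * moves(4) + 1
moves(4) = 2 * moves(3) + 1
moves(3) = 2 * moves(2) + 1
moves(2) = 2 * moves(1) + 1
moves(1) = 1  (base case)
moves(2) = 2 * 1 + 1 = 3
moves(3) = 2 * 3 + 1 = 7
moves(4) = 2 * 7 + 1 = 15
moves(5) = 2 * 15 + 1 = 31

31


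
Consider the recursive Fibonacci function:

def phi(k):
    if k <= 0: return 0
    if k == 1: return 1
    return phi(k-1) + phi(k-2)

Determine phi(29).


Computing phi(29) bottom-up:
phi(0) = 0
phi(1) = 1
phi(2) = phi(1) + phi(0) = 1 + 0 = 1
phi(3) = phi(2) + phi(1) = 1 + 1 = 2
phi(4) = phi(3) + phi(2) = 2 + 1 = 3
phi(5) = phi(4) + phi(3) = 3 + 2 = 5
phi(6) = phi(5) + phi(4) = 5 + 3 = 8
phi(7) = phi(6) + phi(5) = 8 + 5 = 13
phi(8) = phi(7) + phi(6) = 13 + 8 = 21
phi(9) = phi(8) + phi(7) = 21 + 13 = 34
phi(10) = phi(9) + phi(8) = 34 + 21 = 55
phi(11) = phi(10) + phi(9) = 55 + 34 = 89
phi(12) = phi(11) + phi(10) = 89 + 55 = 144
phi(13) = phi(12) + phi(11) = 144 + 89 = 233
phi(14) = phi(13) + phi(12) = 233 + 144 = 377
phi(15) = phi(14) + phi(13) = 377 + 233 = 610
phi(16) = phi(15) + phi(14) = 610 + 377 = 987
phi(17) = phi(16) + phi(15) = 987 + 610 = 1597
phi(18) = phi(17) + phi(16) = 1597 + 987 = 2584
phi(19) = phi(18) + phi(17) = 2584 + 1597 = 4181
phi(20) = phi(19) + phi(18) = 4181 + 2584 = 6765
phi(21) = phi(20) + phi(19) = 6765 + 4181 = 10946
phi(22) = phi(21) + phi(20) = 10946 + 6765 = 17711
phi(23) = phi(22) + phi(21) = 17711 + 10946 = 28657
phi(24) = phi(23) + phi(22) = 28657 + 17711 = 46368
phi(25) = phi(24) + phi(23) = 46368 + 28657 = 75025
phi(26) = phi(25) + phi(24) = 75025 + 46368 = 121393
phi(27) = phi(26) + phi(25) = 121393 + 75025 = 196418
phi(28) = phi(27) + phi(26) = 196418 + 121393 = 317811
phi(29) = phi(28) + phi(27) = 317811 + 196418 = 514229

514229


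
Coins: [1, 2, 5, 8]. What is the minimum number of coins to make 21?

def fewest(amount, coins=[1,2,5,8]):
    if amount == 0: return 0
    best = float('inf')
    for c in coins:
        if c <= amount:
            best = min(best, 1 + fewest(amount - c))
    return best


Building up with DP:
fewest(0) = 0
fewest(1) = min(1+fewest(0)=1+0=1) = 1
fewest(2) = min(1+fewest(1)=1+1=2, 1+fewest(0)=1+0=1) = 1
fewest(3) = min(1+fewest(2)=1+1=2, 1+fewest(1)=1+1=2) = 2
fewest(4) = min(1+fewest(3)=1+2=3, 1+fewest(2)=1+1=2) = 2
fewest(5) = min(1+fewest(4)=1+2=3, 1+fewest(3)=1+2=3, 1+fewest(0)=1+0=1) = 1
fewest(6) = min(1+fewest(5)=1+1=2, 1+fewest(4)=1+2=3, 1+fewest(1)=1+1=2) = 2
fewest(7) = min(1+fewest(6)=1+2=3, 1+fewest(5)=1+1=2, 1+fewest(2)=1+1=2) = 2
fewest(8) = min(1+fewest(7)=1+2=3, 1+fewest(6)=1+2=3, 1+fewest(3)=1+2=3, 1+fewest(0)=1+0=1) = 1
fewest(9) = min(1+fewest(8)=1+1=2, 1+fewest(7)=1+2=3, 1+fewest(4)=1+2=3, 1+fewest(1)=1+1=2) = 2
fewest(10) = min(1+fewest(9)=1+2=3, 1+fewest(8)=1+1=2, 1+fewest(5)=1+1=2, 1+fewest(2)=1+1=2) = 2
fewest(11) = min(1+fewest(10)=1+2=3, 1+fewest(9)=1+2=3, 1+fewest(6)=1+2=3, 1+fewest(3)=1+2=3) = 3
fewest(12) = min(1+fewest(11)=1+3=4, 1+fewest(10)=1+2=3, 1+fewest(7)=1+2=3, 1+fewest(4)=1+2=3) = 3
fewest(13) = min(1+fewest(12)=1+3=4, 1+fewest(11)=1+3=4, 1+fewest(8)=1+1=2, 1+fewest(5)=1+1=2) = 2
fewest(14) = min(1+fewest(13)=1+2=3, 1+fewest(12)=1+3=4, 1+fewest(9)=1+2=3, 1+fewest(6)=1+2=3) = 3
fewest(15) = min(1+fewest(14)=1+3=4, 1+fewest(13)=1+2=3, 1+fewest(10)=1+2=3, 1+fewest(7)=1+2=3) = 3
fewest(16) = min(1+fewest(15)=1+3=4, 1+fewest(14)=1+3=4, 1+fewest(11)=1+3=4, 1+fewest(8)=1+1=2) = 2
fewest(17) = min(1+fewest(16)=1+2=3, 1+fewest(15)=1+3=4, 1+fewest(12)=1+3=4, 1+fewest(9)=1+2=3) = 3
fewest(18) = min(1+fewest(17)=1+3=4, 1+fewest(16)=1+2=3, 1+fewest(13)=1+2=3, 1+fewest(10)=1+2=3) = 3
fewest(19) = min(1+fewest(18)=1+3=4, 1+fewest(17)=1+3=4, 1+fewest(14)=1+3=4, 1+fewest(11)=1+3=4) = 4
fewest(20) = min(1+fewest(19)=1+4=5, 1+fewest(18)=1+3=4, 1+fewest(15)=1+3=4, 1+fewest(12)=1+3=4) = 4
fewest(21) = min(1+fewest(20)=1+4=5, 1+fewest(19)=1+4=5, 1+fewest(16)=1+2=3, 1+fewest(13)=1+2=3) = 3

3


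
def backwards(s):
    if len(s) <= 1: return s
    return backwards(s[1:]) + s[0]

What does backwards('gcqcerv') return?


backwards('gcqcerv') = backwards('cqcerv') + 'g'
backwards('cqcerv') = backwards('qcerv') + 'c'
backwards('qcerv') = backwards('cerv') + 'q'
backwards('cerv') = backwards('erv') + 'c'
backwards('erv') = backwards('rv') + 'e'
backwards('rv') = backwards('v') + 'r'
backwards('v') = 'v'  (base case)
Concatenating: 'v' + 'r' + 'e' + 'c' + 'q' + 'c' + 'g' = 'vrecqcg'

vrecqcg
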